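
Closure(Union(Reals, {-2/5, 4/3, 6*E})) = Reals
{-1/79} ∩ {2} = ∅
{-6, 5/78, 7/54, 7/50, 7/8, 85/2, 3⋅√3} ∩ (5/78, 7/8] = {7/54, 7/50, 7/8}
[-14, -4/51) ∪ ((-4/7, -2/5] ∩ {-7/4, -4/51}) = [-14, -4/51)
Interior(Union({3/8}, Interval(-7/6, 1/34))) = Interval.open(-7/6, 1/34)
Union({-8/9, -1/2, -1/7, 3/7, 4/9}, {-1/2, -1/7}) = {-8/9, -1/2, -1/7, 3/7, 4/9}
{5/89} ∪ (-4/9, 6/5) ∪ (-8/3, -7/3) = (-8/3, -7/3) ∪ (-4/9, 6/5)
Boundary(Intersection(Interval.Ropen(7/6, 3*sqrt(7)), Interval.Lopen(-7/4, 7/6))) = {7/6}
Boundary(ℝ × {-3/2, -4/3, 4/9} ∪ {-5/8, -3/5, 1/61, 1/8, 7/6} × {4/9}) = ℝ × {-3/2, -4/3, 4/9}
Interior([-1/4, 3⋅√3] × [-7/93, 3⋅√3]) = (-1/4, 3⋅√3) × (-7/93, 3⋅√3)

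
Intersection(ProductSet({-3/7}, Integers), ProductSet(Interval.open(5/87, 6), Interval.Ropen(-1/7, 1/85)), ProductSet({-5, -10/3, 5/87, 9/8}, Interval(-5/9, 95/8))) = EmptySet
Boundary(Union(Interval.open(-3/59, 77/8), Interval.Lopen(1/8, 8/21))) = {-3/59, 77/8}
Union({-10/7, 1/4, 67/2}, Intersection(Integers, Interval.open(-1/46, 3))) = Union({-10/7, 1/4, 67/2}, Range(0, 3, 1))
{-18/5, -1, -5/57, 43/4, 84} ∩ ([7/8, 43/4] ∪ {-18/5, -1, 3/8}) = {-18/5, -1, 43/4}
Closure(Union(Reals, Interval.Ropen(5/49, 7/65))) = Interval(-oo, oo)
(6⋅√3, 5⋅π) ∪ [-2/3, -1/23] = [-2/3, -1/23] ∪ (6⋅√3, 5⋅π)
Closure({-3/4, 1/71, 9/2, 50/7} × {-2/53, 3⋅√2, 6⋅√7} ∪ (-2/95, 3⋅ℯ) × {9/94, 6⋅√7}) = ([-2/95, 3⋅ℯ] × {9/94, 6⋅√7}) ∪ ({-3/4, 1/71, 9/2, 50/7} × {-2/53, 3⋅√2, 6⋅√7})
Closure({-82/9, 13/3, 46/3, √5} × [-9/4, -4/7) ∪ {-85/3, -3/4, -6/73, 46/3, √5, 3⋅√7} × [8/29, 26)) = ({-82/9, 13/3, 46/3, √5} × [-9/4, -4/7]) ∪ ({-85/3, -3/4, -6/73, 46/3, √5, 3⋅√7} × [8/29, 26])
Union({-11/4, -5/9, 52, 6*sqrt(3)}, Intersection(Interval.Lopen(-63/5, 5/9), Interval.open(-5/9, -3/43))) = Union({-11/4, 52, 6*sqrt(3)}, Interval.Ropen(-5/9, -3/43))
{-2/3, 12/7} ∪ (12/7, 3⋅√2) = {-2/3} ∪ [12/7, 3⋅√2)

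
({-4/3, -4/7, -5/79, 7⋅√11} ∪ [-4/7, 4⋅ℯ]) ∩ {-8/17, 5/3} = {-8/17, 5/3}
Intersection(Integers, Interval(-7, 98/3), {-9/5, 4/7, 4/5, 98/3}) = EmptySet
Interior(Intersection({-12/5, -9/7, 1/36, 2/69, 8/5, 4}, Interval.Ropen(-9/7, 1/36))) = EmptySet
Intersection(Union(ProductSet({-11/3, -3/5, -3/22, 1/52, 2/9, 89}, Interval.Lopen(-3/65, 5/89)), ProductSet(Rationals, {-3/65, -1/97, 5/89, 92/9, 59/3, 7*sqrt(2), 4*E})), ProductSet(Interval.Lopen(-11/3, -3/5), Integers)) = ProductSet({-3/5}, Range(0, 1, 1))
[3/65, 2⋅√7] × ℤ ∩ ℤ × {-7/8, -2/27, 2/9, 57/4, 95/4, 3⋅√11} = ∅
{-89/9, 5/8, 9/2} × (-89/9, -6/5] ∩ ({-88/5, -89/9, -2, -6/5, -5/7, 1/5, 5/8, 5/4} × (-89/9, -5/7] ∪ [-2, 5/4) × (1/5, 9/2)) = {-89/9, 5/8} × (-89/9, -6/5]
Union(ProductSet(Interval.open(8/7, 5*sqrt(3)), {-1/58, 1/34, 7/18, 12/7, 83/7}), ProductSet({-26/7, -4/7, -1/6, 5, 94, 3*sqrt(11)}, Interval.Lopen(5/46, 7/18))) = Union(ProductSet({-26/7, -4/7, -1/6, 5, 94, 3*sqrt(11)}, Interval.Lopen(5/46, 7/18)), ProductSet(Interval.open(8/7, 5*sqrt(3)), {-1/58, 1/34, 7/18, 12/7, 83/7}))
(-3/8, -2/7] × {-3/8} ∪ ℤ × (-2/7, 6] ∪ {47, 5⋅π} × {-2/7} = (ℤ × (-2/7, 6]) ∪ ({47, 5⋅π} × {-2/7}) ∪ ((-3/8, -2/7] × {-3/8})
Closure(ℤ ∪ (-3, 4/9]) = ℤ ∪ [-3, 4/9]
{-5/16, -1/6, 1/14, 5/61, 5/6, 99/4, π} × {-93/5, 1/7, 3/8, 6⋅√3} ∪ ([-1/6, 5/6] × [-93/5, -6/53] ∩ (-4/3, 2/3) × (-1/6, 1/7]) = ([-1/6, 2/3) × (-1/6, -6/53]) ∪ ({-5/16, -1/6, 1/14, 5/61, 5/6, 99/4, π} × {-93/5, 1/7, 3/8, 6⋅√3})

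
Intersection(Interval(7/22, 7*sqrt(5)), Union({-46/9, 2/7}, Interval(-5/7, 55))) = Interval(7/22, 7*sqrt(5))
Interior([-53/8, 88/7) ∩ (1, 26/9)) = (1, 26/9)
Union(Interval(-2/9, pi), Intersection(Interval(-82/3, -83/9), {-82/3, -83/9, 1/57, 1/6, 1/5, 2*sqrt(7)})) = Union({-82/3, -83/9}, Interval(-2/9, pi))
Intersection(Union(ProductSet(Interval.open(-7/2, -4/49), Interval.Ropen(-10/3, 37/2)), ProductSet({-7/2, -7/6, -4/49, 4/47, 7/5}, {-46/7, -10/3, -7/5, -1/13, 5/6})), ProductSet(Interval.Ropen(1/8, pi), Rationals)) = ProductSet({7/5}, {-46/7, -10/3, -7/5, -1/13, 5/6})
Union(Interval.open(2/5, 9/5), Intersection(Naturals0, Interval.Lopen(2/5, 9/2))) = Union(Interval.open(2/5, 9/5), Range(1, 5, 1))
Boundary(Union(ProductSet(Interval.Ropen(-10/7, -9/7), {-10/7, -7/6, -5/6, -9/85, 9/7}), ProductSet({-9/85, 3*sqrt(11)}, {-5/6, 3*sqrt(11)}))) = Union(ProductSet({-9/85, 3*sqrt(11)}, {-5/6, 3*sqrt(11)}), ProductSet(Interval(-10/7, -9/7), {-10/7, -7/6, -5/6, -9/85, 9/7}))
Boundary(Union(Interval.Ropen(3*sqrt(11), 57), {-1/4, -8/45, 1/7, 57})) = {-1/4, -8/45, 1/7, 57, 3*sqrt(11)}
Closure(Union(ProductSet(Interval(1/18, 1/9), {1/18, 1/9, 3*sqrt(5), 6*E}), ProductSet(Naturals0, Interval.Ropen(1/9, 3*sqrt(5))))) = Union(ProductSet(Interval(1/18, 1/9), {1/18, 1/9, 3*sqrt(5), 6*E}), ProductSet(Naturals0, Interval(1/9, 3*sqrt(5))))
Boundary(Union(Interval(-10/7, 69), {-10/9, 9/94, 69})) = {-10/7, 69}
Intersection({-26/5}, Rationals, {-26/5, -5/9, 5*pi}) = {-26/5}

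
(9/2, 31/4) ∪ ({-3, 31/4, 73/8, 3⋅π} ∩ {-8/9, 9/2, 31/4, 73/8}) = (9/2, 31/4] ∪ {73/8}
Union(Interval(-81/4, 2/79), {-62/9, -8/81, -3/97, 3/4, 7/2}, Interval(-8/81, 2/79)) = Union({3/4, 7/2}, Interval(-81/4, 2/79))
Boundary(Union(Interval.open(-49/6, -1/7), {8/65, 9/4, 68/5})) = {-49/6, -1/7, 8/65, 9/4, 68/5}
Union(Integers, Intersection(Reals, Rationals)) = Rationals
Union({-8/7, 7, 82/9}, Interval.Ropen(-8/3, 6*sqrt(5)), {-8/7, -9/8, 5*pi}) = Union({5*pi}, Interval.Ropen(-8/3, 6*sqrt(5)))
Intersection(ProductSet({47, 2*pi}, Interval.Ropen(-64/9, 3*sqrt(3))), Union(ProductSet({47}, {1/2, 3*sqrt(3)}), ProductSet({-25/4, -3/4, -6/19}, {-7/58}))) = ProductSet({47}, {1/2})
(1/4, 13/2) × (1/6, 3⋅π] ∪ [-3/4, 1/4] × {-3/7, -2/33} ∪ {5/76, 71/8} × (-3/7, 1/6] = ({5/76, 71/8} × (-3/7, 1/6]) ∪ ([-3/4, 1/4] × {-3/7, -2/33}) ∪ ((1/4, 13/2) × (1/6, 3⋅π])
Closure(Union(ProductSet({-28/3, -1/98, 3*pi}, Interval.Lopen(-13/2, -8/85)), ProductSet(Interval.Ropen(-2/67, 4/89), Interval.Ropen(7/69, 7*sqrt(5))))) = Union(ProductSet({-2/67, 4/89}, Interval(7/69, 7*sqrt(5))), ProductSet({-28/3, -1/98, 3*pi}, Interval(-13/2, -8/85)), ProductSet(Interval(-2/67, 4/89), {7/69, 7*sqrt(5)}), ProductSet(Interval.Ropen(-2/67, 4/89), Interval.Ropen(7/69, 7*sqrt(5))))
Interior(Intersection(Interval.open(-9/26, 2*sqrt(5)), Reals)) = Interval.open(-9/26, 2*sqrt(5))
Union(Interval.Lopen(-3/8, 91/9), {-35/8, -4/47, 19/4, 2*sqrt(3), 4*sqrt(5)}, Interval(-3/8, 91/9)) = Union({-35/8}, Interval(-3/8, 91/9))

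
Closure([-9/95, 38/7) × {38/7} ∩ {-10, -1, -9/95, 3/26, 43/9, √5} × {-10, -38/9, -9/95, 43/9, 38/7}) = {-9/95, 3/26, 43/9, √5} × {38/7}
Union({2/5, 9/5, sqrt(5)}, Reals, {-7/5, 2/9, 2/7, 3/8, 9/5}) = Reals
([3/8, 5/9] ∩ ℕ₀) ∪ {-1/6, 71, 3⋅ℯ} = {-1/6, 71, 3⋅ℯ}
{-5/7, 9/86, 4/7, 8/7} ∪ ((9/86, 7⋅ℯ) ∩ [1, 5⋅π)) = {-5/7, 9/86, 4/7} ∪ [1, 5⋅π)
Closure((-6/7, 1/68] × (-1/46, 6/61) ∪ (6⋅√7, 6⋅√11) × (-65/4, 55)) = ({-6/7, 1/68} × [-1/46, 6/61]) ∪ ([-6/7, 1/68] × {-1/46, 6/61}) ∪ ((-6/7, 1/68] × (-1/46, 6/61)) ∪ ({6⋅√11, 6⋅√7} × [-65/4, 55]) ∪ ([6⋅√7, 6⋅√11] × {-65/4, 55}) ∪ ((6⋅√7, 6⋅√11) × (-65/4, 55))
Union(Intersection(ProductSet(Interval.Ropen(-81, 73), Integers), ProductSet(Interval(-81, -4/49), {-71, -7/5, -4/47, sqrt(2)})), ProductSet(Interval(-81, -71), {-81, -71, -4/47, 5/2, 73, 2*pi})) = Union(ProductSet(Interval(-81, -71), {-81, -71, -4/47, 5/2, 73, 2*pi}), ProductSet(Interval(-81, -4/49), {-71}))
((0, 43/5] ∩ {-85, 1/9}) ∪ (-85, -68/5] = (-85, -68/5] ∪ {1/9}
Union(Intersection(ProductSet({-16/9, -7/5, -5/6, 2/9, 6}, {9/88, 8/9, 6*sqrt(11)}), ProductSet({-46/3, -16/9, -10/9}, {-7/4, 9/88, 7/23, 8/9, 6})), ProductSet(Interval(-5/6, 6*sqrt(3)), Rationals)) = Union(ProductSet({-16/9}, {9/88, 8/9}), ProductSet(Interval(-5/6, 6*sqrt(3)), Rationals))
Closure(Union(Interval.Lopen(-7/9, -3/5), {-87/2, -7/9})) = Union({-87/2}, Interval(-7/9, -3/5))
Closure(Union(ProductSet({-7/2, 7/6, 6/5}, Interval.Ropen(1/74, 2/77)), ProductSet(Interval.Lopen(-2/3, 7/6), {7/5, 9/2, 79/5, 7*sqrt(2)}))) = Union(ProductSet({-7/2, 7/6, 6/5}, Interval(1/74, 2/77)), ProductSet(Interval(-2/3, 7/6), {7/5, 9/2, 79/5, 7*sqrt(2)}))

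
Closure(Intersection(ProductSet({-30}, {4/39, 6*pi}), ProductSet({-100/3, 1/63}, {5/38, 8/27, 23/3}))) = EmptySet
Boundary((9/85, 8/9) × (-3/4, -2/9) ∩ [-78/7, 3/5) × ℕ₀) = ∅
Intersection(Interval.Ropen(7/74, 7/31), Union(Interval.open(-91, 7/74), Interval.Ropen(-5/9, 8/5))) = Interval.Ropen(7/74, 7/31)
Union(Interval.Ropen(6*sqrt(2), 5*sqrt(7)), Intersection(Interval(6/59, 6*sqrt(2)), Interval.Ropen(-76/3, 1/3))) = Union(Interval.Ropen(6/59, 1/3), Interval.Ropen(6*sqrt(2), 5*sqrt(7)))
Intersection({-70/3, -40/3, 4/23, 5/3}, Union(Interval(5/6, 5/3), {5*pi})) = {5/3}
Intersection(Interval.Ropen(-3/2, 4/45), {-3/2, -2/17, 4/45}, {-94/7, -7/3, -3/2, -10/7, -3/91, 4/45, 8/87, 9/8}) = {-3/2}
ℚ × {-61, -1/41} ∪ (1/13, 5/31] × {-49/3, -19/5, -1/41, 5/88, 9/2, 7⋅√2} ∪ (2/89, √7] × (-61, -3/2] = (ℚ × {-61, -1/41}) ∪ ((2/89, √7] × (-61, -3/2]) ∪ ((1/13, 5/31] × {-49/3, -19/5, -1/41, 5/88, 9/2, 7⋅√2})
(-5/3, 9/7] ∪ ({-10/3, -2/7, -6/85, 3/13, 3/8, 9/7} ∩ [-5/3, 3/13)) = (-5/3, 9/7]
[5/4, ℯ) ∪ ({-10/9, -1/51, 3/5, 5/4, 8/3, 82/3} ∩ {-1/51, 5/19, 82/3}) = {-1/51, 82/3} ∪ [5/4, ℯ)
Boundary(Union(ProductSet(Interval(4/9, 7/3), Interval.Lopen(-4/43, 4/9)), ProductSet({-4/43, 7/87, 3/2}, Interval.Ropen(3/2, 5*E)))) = Union(ProductSet({4/9, 7/3}, Interval(-4/43, 4/9)), ProductSet({-4/43, 7/87, 3/2}, Interval(3/2, 5*E)), ProductSet(Interval(4/9, 7/3), {-4/43, 4/9}))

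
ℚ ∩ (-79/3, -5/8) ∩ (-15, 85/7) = ℚ ∩ (-15, -5/8)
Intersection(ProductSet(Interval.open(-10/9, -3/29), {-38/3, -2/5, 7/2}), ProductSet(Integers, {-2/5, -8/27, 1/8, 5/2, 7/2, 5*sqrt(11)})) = ProductSet(Range(-1, 0, 1), {-2/5, 7/2})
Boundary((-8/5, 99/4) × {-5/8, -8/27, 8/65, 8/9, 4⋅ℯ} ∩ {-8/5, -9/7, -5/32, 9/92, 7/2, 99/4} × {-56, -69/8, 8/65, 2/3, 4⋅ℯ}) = {-9/7, -5/32, 9/92, 7/2} × {8/65, 4⋅ℯ}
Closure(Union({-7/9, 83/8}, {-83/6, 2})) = {-83/6, -7/9, 2, 83/8}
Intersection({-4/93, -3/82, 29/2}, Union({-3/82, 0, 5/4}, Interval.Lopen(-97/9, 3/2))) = {-4/93, -3/82}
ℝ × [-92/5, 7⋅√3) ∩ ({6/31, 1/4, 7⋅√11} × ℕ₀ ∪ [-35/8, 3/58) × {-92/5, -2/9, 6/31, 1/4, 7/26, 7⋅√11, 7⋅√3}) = ([-35/8, 3/58) × {-92/5, -2/9, 6/31, 1/4, 7/26}) ∪ ({6/31, 1/4, 7⋅√11} × {0, 1, …, 12})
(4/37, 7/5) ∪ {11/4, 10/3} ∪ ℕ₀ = ℕ₀ ∪ (4/37, 7/5) ∪ {11/4, 10/3}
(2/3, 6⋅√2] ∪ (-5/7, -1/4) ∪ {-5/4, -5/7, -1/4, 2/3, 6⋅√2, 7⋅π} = {-5/4, 7⋅π} ∪ [-5/7, -1/4] ∪ [2/3, 6⋅√2]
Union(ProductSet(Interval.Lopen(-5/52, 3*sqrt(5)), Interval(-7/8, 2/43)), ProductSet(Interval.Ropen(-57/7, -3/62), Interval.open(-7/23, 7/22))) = Union(ProductSet(Interval.Ropen(-57/7, -3/62), Interval.open(-7/23, 7/22)), ProductSet(Interval.Lopen(-5/52, 3*sqrt(5)), Interval(-7/8, 2/43)))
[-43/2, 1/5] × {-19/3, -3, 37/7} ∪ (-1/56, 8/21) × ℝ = ((-1/56, 8/21) × ℝ) ∪ ([-43/2, 1/5] × {-19/3, -3, 37/7})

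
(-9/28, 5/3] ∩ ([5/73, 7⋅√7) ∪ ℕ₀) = {0, 1} ∪ [5/73, 5/3]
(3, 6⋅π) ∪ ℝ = (-∞, ∞)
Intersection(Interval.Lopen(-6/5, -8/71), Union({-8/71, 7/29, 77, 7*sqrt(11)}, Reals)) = Interval.Lopen(-6/5, -8/71)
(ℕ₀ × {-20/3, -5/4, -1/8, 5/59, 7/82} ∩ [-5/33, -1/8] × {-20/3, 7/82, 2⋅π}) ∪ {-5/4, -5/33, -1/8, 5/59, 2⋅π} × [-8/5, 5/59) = {-5/4, -5/33, -1/8, 5/59, 2⋅π} × [-8/5, 5/59)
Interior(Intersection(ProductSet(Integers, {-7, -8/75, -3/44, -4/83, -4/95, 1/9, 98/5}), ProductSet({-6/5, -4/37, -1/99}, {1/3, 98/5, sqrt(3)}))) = EmptySet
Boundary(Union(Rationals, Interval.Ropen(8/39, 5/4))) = Union(Interval(-oo, 8/39), Interval(5/4, oo))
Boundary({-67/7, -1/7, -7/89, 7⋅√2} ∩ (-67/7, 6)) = {-1/7, -7/89}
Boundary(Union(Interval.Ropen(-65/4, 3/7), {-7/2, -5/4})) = {-65/4, 3/7}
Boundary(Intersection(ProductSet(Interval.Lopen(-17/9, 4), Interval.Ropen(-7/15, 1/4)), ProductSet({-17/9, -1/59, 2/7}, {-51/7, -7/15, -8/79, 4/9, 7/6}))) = ProductSet({-1/59, 2/7}, {-7/15, -8/79})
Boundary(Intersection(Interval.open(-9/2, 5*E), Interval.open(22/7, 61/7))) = {22/7, 61/7}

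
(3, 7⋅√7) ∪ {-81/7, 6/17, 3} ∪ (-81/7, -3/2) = [-81/7, -3/2) ∪ {6/17} ∪ [3, 7⋅√7)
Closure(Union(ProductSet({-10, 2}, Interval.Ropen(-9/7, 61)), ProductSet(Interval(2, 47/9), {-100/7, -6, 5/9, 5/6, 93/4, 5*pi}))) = Union(ProductSet({-10, 2}, Interval(-9/7, 61)), ProductSet(Interval(2, 47/9), {-100/7, -6, 5/9, 5/6, 93/4, 5*pi}))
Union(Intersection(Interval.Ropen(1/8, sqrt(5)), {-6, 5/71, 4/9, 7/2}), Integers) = Union({4/9}, Integers)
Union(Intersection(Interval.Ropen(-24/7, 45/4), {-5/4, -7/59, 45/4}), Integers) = Union({-5/4, -7/59}, Integers)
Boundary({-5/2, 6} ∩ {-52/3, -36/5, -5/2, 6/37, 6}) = {-5/2, 6}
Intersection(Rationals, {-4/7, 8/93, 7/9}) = {-4/7, 8/93, 7/9}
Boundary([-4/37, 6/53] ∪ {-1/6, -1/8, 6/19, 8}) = {-1/6, -1/8, -4/37, 6/53, 6/19, 8}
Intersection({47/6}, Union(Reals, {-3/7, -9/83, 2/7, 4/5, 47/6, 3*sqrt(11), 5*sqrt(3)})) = {47/6}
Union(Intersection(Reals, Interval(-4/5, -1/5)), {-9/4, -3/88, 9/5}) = Union({-9/4, -3/88, 9/5}, Interval(-4/5, -1/5))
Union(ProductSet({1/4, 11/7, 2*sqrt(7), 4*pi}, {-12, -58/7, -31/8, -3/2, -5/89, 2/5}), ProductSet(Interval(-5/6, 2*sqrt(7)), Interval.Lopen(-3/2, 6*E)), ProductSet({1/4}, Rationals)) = Union(ProductSet({1/4}, Rationals), ProductSet({1/4, 11/7, 2*sqrt(7), 4*pi}, {-12, -58/7, -31/8, -3/2, -5/89, 2/5}), ProductSet(Interval(-5/6, 2*sqrt(7)), Interval.Lopen(-3/2, 6*E)))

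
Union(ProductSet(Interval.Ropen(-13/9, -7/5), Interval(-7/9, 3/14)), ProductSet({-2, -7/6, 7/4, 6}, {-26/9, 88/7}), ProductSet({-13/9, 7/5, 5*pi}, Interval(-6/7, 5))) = Union(ProductSet({-13/9, 7/5, 5*pi}, Interval(-6/7, 5)), ProductSet({-2, -7/6, 7/4, 6}, {-26/9, 88/7}), ProductSet(Interval.Ropen(-13/9, -7/5), Interval(-7/9, 3/14)))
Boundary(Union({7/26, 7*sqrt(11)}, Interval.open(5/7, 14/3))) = {7/26, 5/7, 14/3, 7*sqrt(11)}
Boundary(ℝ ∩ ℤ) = ℤ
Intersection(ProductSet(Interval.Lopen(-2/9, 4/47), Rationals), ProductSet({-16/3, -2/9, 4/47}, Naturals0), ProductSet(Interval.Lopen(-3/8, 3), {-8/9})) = EmptySet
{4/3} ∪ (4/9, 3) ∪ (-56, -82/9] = (-56, -82/9] ∪ (4/9, 3)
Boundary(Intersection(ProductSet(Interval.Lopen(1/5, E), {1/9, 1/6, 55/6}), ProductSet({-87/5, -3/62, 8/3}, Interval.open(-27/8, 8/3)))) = ProductSet({8/3}, {1/9, 1/6})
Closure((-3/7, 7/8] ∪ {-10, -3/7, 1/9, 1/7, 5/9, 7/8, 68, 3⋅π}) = {-10, 68, 3⋅π} ∪ [-3/7, 7/8]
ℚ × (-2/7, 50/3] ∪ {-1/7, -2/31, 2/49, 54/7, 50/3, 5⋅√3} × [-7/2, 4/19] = (ℚ × (-2/7, 50/3]) ∪ ({-1/7, -2/31, 2/49, 54/7, 50/3, 5⋅√3} × [-7/2, 4/19])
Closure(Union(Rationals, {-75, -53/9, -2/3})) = Reals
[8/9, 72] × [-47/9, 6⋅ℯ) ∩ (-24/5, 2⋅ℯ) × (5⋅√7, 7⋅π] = [8/9, 2⋅ℯ) × (5⋅√7, 6⋅ℯ)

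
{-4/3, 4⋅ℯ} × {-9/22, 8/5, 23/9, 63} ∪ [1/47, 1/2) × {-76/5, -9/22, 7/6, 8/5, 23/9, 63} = ({-4/3, 4⋅ℯ} × {-9/22, 8/5, 23/9, 63}) ∪ ([1/47, 1/2) × {-76/5, -9/22, 7/6, 8/5, 23/9, 63})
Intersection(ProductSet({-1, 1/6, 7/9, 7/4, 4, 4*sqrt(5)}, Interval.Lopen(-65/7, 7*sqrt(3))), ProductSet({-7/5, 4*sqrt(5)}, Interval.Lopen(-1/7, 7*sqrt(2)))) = ProductSet({4*sqrt(5)}, Interval.Lopen(-1/7, 7*sqrt(2)))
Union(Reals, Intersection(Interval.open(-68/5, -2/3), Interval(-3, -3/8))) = Interval(-oo, oo)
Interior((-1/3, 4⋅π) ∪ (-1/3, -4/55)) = (-1/3, 4⋅π)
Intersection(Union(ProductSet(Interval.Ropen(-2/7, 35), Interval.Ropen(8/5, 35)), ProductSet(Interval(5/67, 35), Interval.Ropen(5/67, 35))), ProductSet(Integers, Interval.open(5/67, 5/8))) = ProductSet(Range(1, 36, 1), Interval.open(5/67, 5/8))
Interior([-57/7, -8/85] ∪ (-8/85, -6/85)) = (-57/7, -6/85)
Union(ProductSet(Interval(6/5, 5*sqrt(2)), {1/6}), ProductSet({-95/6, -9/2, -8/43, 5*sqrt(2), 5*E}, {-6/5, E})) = Union(ProductSet({-95/6, -9/2, -8/43, 5*sqrt(2), 5*E}, {-6/5, E}), ProductSet(Interval(6/5, 5*sqrt(2)), {1/6}))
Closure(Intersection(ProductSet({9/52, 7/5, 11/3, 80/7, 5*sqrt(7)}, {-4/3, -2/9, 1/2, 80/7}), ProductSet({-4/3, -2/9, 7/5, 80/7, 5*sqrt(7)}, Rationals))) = ProductSet({7/5, 80/7, 5*sqrt(7)}, {-4/3, -2/9, 1/2, 80/7})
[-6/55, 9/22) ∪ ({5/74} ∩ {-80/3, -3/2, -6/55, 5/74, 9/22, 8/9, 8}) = [-6/55, 9/22)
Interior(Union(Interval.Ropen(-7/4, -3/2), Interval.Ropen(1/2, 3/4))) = Union(Interval.open(-7/4, -3/2), Interval.open(1/2, 3/4))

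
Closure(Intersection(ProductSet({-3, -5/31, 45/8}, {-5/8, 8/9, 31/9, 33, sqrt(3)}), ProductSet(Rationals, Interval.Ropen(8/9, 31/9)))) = ProductSet({-3, -5/31, 45/8}, {8/9, sqrt(3)})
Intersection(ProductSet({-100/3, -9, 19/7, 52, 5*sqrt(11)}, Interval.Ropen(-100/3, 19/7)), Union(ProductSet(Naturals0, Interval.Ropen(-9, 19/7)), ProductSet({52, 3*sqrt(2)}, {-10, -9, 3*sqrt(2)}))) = ProductSet({52}, Union({-10}, Interval.Ropen(-9, 19/7)))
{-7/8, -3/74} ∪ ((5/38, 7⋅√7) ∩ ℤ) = {-7/8, -3/74} ∪ {1, 2, …, 18}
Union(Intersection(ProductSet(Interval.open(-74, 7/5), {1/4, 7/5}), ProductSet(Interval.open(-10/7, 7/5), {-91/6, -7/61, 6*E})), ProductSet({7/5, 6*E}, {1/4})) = ProductSet({7/5, 6*E}, {1/4})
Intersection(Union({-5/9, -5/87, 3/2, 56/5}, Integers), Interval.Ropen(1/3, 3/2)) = Range(1, 2, 1)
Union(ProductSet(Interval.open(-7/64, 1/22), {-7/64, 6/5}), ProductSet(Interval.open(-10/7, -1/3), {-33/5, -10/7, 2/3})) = Union(ProductSet(Interval.open(-10/7, -1/3), {-33/5, -10/7, 2/3}), ProductSet(Interval.open(-7/64, 1/22), {-7/64, 6/5}))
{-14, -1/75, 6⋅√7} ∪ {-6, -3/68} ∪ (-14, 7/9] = [-14, 7/9] ∪ {6⋅√7}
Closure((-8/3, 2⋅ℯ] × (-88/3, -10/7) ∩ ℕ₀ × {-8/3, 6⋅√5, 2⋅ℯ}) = {0, 1, …, 5} × {-8/3}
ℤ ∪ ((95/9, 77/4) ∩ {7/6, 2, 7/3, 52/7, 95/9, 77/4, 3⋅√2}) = ℤ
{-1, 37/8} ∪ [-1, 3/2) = [-1, 3/2) ∪ {37/8}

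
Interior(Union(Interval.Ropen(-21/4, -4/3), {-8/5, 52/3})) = Interval.open(-21/4, -4/3)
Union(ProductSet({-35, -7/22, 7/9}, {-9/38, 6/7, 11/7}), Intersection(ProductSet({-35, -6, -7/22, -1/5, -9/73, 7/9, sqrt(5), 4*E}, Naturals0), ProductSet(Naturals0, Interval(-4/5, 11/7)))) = ProductSet({-35, -7/22, 7/9}, {-9/38, 6/7, 11/7})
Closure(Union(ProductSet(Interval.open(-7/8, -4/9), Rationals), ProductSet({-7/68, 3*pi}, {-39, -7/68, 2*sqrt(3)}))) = Union(ProductSet({-7/68, 3*pi}, {-39, -7/68, 2*sqrt(3)}), ProductSet(Interval(-7/8, -4/9), Reals))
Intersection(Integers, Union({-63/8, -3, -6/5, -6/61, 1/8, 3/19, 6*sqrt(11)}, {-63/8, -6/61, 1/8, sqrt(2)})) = {-3}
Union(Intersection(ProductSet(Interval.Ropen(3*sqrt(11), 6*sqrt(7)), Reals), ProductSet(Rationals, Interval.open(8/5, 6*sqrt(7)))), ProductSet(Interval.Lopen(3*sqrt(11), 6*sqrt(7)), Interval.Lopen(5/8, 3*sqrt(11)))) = Union(ProductSet(Intersection(Interval.Ropen(3*sqrt(11), 6*sqrt(7)), Rationals), Interval.open(8/5, 6*sqrt(7))), ProductSet(Interval.Lopen(3*sqrt(11), 6*sqrt(7)), Interval.Lopen(5/8, 3*sqrt(11))))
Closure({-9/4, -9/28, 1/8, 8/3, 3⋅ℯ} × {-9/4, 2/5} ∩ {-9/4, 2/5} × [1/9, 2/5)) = ∅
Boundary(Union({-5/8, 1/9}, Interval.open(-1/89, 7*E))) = {-5/8, -1/89, 7*E}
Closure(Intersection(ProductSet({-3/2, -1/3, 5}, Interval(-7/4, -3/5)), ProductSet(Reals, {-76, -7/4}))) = ProductSet({-3/2, -1/3, 5}, {-7/4})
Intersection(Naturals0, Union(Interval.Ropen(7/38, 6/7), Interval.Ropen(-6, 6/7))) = Range(0, 1, 1)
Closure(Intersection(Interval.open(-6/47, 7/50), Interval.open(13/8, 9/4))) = EmptySet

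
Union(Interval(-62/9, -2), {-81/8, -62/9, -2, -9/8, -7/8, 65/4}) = Union({-81/8, -9/8, -7/8, 65/4}, Interval(-62/9, -2))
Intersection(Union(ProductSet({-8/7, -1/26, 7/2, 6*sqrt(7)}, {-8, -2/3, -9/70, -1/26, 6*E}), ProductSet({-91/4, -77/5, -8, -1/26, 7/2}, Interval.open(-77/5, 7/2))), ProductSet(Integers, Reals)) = ProductSet({-8}, Interval.open(-77/5, 7/2))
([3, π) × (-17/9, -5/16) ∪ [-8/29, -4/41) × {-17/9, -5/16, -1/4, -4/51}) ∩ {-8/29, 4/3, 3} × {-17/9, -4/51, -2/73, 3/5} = {-8/29} × {-17/9, -4/51}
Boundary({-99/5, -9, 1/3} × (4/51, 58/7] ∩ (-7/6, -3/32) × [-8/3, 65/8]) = ∅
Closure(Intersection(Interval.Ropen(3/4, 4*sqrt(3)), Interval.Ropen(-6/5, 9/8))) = Interval(3/4, 9/8)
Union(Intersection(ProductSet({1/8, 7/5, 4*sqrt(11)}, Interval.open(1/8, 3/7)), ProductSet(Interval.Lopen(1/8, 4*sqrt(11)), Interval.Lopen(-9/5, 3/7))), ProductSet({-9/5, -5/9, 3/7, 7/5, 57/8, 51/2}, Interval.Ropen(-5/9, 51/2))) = Union(ProductSet({7/5, 4*sqrt(11)}, Interval.open(1/8, 3/7)), ProductSet({-9/5, -5/9, 3/7, 7/5, 57/8, 51/2}, Interval.Ropen(-5/9, 51/2)))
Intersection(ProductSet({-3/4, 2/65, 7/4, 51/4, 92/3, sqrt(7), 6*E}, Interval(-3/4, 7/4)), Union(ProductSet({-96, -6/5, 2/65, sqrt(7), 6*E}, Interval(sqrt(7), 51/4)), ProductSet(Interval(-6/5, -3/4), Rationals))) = ProductSet({-3/4}, Intersection(Interval(-3/4, 7/4), Rationals))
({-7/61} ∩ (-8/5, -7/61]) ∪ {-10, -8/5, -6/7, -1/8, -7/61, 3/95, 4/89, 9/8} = {-10, -8/5, -6/7, -1/8, -7/61, 3/95, 4/89, 9/8}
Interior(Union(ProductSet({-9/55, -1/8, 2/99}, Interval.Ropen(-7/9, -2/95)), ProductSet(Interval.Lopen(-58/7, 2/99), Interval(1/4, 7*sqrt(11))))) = ProductSet(Interval.open(-58/7, 2/99), Interval.open(1/4, 7*sqrt(11)))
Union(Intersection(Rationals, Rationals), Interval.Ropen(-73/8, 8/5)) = Union(Interval(-73/8, 8/5), Rationals)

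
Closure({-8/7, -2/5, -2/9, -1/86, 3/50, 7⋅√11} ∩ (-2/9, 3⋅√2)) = {-1/86, 3/50}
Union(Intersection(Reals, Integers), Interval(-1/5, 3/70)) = Union(Integers, Interval(-1/5, 3/70))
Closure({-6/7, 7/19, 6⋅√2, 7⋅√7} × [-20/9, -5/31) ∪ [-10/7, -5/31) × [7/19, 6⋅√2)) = ({-10/7, -5/31} × [7/19, 6⋅√2]) ∪ ([-10/7, -5/31] × {7/19, 6⋅√2}) ∪ ([-10/7, -5/31) × [7/19, 6⋅√2)) ∪ ({-6/7, 7/19, 6⋅√2, 7⋅√7} × [-20/9, -5/31])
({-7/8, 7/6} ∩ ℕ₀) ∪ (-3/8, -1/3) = (-3/8, -1/3)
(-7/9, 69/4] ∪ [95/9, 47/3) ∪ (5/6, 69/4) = (-7/9, 69/4]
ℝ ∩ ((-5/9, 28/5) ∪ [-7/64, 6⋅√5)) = (-5/9, 6⋅√5)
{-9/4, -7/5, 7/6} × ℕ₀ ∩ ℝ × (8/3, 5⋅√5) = {-9/4, -7/5, 7/6} × {3, 4, …, 11}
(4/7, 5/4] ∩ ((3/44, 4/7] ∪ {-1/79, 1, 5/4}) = {1, 5/4}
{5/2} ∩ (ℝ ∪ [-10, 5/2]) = {5/2}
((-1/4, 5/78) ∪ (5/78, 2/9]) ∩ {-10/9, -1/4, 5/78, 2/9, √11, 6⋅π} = {2/9}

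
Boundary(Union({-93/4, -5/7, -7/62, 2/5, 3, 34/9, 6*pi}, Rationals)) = Reals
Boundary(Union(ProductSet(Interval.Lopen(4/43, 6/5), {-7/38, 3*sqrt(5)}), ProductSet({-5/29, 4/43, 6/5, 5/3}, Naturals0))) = Union(ProductSet({-5/29, 4/43, 6/5, 5/3}, Naturals0), ProductSet(Interval(4/43, 6/5), {-7/38, 3*sqrt(5)}))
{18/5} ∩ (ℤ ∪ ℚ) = {18/5}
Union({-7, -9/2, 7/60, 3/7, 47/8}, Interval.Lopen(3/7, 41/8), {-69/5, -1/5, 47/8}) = Union({-69/5, -7, -9/2, -1/5, 7/60, 47/8}, Interval(3/7, 41/8))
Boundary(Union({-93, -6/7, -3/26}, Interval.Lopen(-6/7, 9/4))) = {-93, -6/7, 9/4}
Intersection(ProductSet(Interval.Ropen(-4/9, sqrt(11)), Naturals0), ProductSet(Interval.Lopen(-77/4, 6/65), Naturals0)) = ProductSet(Interval(-4/9, 6/65), Naturals0)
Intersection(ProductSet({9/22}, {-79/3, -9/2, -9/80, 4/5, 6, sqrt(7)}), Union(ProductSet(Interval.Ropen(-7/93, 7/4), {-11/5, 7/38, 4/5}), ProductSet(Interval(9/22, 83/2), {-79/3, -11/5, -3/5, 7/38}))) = ProductSet({9/22}, {-79/3, 4/5})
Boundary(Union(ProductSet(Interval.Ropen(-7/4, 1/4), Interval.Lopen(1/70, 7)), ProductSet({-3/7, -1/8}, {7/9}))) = Union(ProductSet({-7/4, 1/4}, Interval(1/70, 7)), ProductSet(Interval(-7/4, 1/4), {1/70, 7}))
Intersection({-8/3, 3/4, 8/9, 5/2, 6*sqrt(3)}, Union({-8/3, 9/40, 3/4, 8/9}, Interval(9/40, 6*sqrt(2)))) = {-8/3, 3/4, 8/9, 5/2}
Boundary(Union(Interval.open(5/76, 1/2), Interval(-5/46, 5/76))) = {-5/46, 1/2}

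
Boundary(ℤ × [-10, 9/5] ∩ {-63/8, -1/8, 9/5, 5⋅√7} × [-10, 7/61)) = ∅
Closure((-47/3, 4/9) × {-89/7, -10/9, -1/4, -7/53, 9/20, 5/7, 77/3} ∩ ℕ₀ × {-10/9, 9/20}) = {0} × {-10/9, 9/20}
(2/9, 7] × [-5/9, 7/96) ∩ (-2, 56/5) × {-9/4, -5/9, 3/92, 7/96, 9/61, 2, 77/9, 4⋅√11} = (2/9, 7] × {-5/9, 3/92}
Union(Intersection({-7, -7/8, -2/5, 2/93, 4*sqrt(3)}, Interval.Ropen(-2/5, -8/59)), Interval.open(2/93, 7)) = Union({-2/5}, Interval.open(2/93, 7))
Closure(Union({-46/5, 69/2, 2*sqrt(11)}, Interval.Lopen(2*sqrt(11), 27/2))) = Union({-46/5, 69/2}, Interval(2*sqrt(11), 27/2))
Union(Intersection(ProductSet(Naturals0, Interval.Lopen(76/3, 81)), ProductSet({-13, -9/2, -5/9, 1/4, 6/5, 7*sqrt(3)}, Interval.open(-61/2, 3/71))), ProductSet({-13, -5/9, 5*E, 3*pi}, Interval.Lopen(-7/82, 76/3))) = ProductSet({-13, -5/9, 5*E, 3*pi}, Interval.Lopen(-7/82, 76/3))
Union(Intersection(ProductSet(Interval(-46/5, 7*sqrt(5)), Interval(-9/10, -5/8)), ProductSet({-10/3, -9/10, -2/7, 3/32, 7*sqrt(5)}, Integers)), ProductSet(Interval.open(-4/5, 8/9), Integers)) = ProductSet(Interval.open(-4/5, 8/9), Integers)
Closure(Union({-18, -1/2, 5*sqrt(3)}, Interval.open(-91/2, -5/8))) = Union({-1/2, 5*sqrt(3)}, Interval(-91/2, -5/8))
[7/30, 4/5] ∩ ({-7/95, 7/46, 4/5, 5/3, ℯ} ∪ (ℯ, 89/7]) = {4/5}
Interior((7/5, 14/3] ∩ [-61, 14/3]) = (7/5, 14/3)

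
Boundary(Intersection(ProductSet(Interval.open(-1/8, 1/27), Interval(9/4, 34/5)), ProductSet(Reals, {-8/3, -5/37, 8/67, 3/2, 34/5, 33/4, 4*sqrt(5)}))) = ProductSet(Interval(-1/8, 1/27), {34/5})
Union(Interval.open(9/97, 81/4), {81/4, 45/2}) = Union({45/2}, Interval.Lopen(9/97, 81/4))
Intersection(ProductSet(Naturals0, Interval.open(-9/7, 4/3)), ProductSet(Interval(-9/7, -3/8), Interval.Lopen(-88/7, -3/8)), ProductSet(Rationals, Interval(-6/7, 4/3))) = EmptySet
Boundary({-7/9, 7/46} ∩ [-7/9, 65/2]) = {-7/9, 7/46}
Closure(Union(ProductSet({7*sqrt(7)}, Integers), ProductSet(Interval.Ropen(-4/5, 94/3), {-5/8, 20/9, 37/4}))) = Union(ProductSet({7*sqrt(7)}, Integers), ProductSet(Interval(-4/5, 94/3), {-5/8, 20/9, 37/4}))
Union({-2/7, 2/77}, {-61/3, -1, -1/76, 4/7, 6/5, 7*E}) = {-61/3, -1, -2/7, -1/76, 2/77, 4/7, 6/5, 7*E}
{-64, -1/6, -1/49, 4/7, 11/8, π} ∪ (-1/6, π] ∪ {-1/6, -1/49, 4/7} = {-64} ∪ [-1/6, π]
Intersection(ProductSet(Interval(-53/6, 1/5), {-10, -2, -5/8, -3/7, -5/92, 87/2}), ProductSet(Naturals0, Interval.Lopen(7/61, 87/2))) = ProductSet(Range(0, 1, 1), {87/2})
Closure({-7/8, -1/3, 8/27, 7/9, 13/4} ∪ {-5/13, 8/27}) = {-7/8, -5/13, -1/3, 8/27, 7/9, 13/4}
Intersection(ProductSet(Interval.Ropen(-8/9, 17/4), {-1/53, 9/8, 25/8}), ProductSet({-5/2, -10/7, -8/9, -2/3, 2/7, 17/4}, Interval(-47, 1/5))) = ProductSet({-8/9, -2/3, 2/7}, {-1/53})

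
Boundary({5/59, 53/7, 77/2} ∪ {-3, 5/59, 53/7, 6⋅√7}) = {-3, 5/59, 53/7, 77/2, 6⋅√7}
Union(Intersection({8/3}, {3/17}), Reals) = Reals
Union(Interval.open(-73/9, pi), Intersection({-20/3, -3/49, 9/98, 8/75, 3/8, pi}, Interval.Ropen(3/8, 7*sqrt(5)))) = Interval.Lopen(-73/9, pi)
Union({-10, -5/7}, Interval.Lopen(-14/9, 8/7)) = Union({-10}, Interval.Lopen(-14/9, 8/7))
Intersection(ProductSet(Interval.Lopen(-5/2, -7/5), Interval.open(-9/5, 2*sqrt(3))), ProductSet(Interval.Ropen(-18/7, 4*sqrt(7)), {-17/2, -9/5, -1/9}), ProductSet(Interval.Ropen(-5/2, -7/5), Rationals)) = ProductSet(Interval.open(-5/2, -7/5), {-1/9})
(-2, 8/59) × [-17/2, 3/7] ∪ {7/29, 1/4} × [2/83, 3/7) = ({7/29, 1/4} × [2/83, 3/7)) ∪ ((-2, 8/59) × [-17/2, 3/7])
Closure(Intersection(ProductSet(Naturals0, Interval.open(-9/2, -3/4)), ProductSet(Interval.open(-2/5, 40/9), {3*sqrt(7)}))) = EmptySet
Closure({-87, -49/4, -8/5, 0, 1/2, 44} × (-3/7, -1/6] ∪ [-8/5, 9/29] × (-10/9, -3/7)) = ([-8/5, 9/29] × [-10/9, -3/7]) ∪ ({-87, -49/4, -8/5, 0, 1/2, 44} × [-3/7, -1/6])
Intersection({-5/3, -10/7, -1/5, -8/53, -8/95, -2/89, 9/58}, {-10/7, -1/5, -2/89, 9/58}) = {-10/7, -1/5, -2/89, 9/58}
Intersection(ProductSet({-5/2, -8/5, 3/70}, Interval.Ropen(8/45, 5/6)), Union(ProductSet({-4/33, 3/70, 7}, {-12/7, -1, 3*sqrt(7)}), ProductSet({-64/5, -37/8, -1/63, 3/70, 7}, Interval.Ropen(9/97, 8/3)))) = ProductSet({3/70}, Interval.Ropen(8/45, 5/6))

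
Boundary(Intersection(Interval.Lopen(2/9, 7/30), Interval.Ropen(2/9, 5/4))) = {2/9, 7/30}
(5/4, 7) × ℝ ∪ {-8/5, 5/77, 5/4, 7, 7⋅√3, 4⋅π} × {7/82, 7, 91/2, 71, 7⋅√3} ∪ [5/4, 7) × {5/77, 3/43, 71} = ((5/4, 7) × ℝ) ∪ ([5/4, 7) × {5/77, 3/43, 71}) ∪ ({-8/5, 5/77, 5/4, 7, 7⋅√3, 4⋅π} × {7/82, 7, 91/2, 71, 7⋅√3})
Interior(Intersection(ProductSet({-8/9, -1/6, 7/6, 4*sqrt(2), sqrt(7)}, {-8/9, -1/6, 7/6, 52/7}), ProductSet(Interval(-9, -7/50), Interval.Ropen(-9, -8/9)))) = EmptySet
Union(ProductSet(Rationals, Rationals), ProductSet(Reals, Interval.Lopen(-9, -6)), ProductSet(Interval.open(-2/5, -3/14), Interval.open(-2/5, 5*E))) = Union(ProductSet(Interval.open(-2/5, -3/14), Interval.open(-2/5, 5*E)), ProductSet(Rationals, Rationals), ProductSet(Reals, Interval.Lopen(-9, -6)))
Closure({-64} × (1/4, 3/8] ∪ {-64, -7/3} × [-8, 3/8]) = {-64, -7/3} × [-8, 3/8]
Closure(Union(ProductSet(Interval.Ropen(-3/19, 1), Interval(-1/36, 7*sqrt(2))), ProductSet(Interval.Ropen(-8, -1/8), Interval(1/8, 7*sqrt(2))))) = Union(ProductSet(Interval(-8, -1/8), {7*sqrt(2)}), ProductSet(Interval.Ropen(-8, -1/8), Interval(1/8, 7*sqrt(2))), ProductSet(Interval(-3/19, 1), Interval(-1/36, 7*sqrt(2))))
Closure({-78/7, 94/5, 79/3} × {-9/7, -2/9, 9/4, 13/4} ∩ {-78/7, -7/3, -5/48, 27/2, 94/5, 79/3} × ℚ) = {-78/7, 94/5, 79/3} × {-9/7, -2/9, 9/4, 13/4}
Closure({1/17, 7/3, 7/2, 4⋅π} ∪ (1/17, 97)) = [1/17, 97]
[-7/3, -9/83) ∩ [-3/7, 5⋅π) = [-3/7, -9/83)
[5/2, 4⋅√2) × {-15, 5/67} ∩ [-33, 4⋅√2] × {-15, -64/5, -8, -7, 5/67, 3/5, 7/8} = [5/2, 4⋅√2) × {-15, 5/67}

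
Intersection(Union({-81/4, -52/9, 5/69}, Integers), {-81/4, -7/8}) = {-81/4}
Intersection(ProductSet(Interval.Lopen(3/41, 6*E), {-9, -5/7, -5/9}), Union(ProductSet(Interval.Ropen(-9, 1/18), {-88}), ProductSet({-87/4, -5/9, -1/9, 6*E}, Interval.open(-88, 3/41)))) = ProductSet({6*E}, {-9, -5/7, -5/9})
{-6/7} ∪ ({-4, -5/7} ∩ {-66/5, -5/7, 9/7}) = {-6/7, -5/7}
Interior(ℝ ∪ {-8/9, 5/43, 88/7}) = ℝ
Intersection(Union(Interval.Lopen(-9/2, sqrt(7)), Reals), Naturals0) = Naturals0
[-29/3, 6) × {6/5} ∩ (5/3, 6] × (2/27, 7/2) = (5/3, 6) × {6/5}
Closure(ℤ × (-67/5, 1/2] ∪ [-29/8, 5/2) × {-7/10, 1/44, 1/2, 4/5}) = (ℤ × [-67/5, 1/2]) ∪ ([-29/8, 5/2] × {-7/10, 1/44, 1/2, 4/5})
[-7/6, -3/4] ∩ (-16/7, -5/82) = [-7/6, -3/4]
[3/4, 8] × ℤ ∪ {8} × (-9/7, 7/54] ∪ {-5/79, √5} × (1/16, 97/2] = ([3/4, 8] × ℤ) ∪ ({8} × (-9/7, 7/54]) ∪ ({-5/79, √5} × (1/16, 97/2])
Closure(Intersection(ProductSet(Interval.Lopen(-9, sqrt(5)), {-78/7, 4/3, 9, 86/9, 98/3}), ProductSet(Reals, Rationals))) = ProductSet(Interval(-9, sqrt(5)), {-78/7, 4/3, 9, 86/9, 98/3})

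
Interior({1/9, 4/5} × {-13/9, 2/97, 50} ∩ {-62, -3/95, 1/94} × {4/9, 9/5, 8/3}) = ∅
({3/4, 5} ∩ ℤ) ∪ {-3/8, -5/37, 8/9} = {-3/8, -5/37, 8/9, 5}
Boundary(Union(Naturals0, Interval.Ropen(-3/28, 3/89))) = Union(Complement(Naturals0, Interval.open(-3/28, 3/89)), {-3/28, 3/89})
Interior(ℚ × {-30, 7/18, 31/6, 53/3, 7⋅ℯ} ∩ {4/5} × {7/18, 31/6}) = ∅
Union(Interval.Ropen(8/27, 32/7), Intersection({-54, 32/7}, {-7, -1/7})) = Interval.Ropen(8/27, 32/7)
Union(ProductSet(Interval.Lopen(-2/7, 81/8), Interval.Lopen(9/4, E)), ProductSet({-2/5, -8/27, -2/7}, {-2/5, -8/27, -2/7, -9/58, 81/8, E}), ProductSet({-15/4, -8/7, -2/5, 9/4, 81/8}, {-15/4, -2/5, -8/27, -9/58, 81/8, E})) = Union(ProductSet({-2/5, -8/27, -2/7}, {-2/5, -8/27, -2/7, -9/58, 81/8, E}), ProductSet({-15/4, -8/7, -2/5, 9/4, 81/8}, {-15/4, -2/5, -8/27, -9/58, 81/8, E}), ProductSet(Interval.Lopen(-2/7, 81/8), Interval.Lopen(9/4, E)))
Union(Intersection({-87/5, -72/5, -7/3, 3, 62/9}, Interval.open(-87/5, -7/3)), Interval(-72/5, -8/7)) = Interval(-72/5, -8/7)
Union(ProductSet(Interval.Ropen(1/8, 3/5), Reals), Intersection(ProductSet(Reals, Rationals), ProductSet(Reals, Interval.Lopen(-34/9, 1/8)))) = Union(ProductSet(Interval.Ropen(1/8, 3/5), Reals), ProductSet(Reals, Intersection(Interval.Lopen(-34/9, 1/8), Rationals)))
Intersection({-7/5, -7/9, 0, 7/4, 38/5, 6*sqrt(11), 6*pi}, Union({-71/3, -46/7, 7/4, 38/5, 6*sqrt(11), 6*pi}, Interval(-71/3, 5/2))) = {-7/5, -7/9, 0, 7/4, 38/5, 6*sqrt(11), 6*pi}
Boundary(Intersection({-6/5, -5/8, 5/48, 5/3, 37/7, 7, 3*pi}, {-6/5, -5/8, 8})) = {-6/5, -5/8}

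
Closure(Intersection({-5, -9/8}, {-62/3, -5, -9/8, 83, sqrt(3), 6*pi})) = {-5, -9/8}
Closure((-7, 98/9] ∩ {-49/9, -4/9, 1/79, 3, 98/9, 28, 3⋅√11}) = {-49/9, -4/9, 1/79, 3, 98/9, 3⋅√11}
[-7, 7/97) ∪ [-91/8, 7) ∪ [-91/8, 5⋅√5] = [-91/8, 5⋅√5]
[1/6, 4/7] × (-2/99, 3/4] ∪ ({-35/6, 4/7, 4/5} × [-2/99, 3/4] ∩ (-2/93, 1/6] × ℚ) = [1/6, 4/7] × (-2/99, 3/4]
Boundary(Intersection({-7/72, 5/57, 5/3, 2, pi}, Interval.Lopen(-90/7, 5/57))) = {-7/72, 5/57}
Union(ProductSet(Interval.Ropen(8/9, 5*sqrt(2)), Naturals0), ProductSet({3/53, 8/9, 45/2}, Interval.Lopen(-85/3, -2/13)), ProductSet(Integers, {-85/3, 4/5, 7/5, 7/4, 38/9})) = Union(ProductSet({3/53, 8/9, 45/2}, Interval.Lopen(-85/3, -2/13)), ProductSet(Integers, {-85/3, 4/5, 7/5, 7/4, 38/9}), ProductSet(Interval.Ropen(8/9, 5*sqrt(2)), Naturals0))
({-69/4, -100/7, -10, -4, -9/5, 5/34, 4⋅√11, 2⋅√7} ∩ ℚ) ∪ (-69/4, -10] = [-69/4, -10] ∪ {-4, -9/5, 5/34}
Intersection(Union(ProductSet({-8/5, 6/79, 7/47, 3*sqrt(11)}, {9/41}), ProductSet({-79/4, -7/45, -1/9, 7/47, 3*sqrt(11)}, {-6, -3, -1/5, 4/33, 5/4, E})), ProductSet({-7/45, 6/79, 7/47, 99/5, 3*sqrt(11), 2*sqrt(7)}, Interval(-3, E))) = Union(ProductSet({-7/45, 7/47, 3*sqrt(11)}, {-3, -1/5, 4/33, 5/4, E}), ProductSet({6/79, 7/47, 3*sqrt(11)}, {9/41}))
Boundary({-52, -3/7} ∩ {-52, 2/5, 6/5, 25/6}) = {-52}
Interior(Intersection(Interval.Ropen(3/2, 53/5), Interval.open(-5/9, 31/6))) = Interval.open(3/2, 31/6)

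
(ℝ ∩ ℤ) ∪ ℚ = ℚ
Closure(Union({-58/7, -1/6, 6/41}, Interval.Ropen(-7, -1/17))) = Union({-58/7, 6/41}, Interval(-7, -1/17))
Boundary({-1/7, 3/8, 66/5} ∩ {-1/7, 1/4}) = {-1/7}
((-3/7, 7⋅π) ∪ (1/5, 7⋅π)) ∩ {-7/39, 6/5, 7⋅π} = {-7/39, 6/5}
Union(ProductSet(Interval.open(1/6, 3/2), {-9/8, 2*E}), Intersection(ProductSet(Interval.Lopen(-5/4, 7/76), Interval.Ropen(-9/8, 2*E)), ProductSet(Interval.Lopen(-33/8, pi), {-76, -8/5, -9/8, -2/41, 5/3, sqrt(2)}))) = Union(ProductSet(Interval.Lopen(-5/4, 7/76), {-9/8, -2/41, 5/3, sqrt(2)}), ProductSet(Interval.open(1/6, 3/2), {-9/8, 2*E}))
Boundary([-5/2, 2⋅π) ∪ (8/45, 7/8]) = {-5/2, 2⋅π}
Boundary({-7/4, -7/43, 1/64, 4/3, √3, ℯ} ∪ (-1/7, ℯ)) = {-7/4, -7/43, -1/7, ℯ}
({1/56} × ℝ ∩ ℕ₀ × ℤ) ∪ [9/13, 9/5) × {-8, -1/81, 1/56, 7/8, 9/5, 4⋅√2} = [9/13, 9/5) × {-8, -1/81, 1/56, 7/8, 9/5, 4⋅√2}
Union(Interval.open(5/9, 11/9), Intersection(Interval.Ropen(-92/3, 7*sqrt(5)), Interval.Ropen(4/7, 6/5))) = Interval.open(5/9, 11/9)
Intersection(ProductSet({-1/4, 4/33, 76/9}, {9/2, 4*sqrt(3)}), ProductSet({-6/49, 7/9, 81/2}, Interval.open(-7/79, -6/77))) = EmptySet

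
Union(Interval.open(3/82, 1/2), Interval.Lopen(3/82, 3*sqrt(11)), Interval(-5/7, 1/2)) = Interval(-5/7, 3*sqrt(11))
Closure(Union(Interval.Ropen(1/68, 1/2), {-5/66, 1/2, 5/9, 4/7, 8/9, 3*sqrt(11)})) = Union({-5/66, 5/9, 4/7, 8/9, 3*sqrt(11)}, Interval(1/68, 1/2))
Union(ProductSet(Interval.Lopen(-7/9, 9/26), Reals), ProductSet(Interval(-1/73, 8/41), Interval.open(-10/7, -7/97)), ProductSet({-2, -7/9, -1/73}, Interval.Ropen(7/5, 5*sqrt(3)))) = Union(ProductSet({-2, -7/9, -1/73}, Interval.Ropen(7/5, 5*sqrt(3))), ProductSet(Interval.Lopen(-7/9, 9/26), Reals))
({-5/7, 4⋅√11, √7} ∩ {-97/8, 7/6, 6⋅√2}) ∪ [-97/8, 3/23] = [-97/8, 3/23]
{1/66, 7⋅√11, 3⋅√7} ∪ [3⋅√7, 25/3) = {1/66, 7⋅√11} ∪ [3⋅√7, 25/3)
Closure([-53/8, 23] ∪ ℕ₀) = [-53/8, 23] ∪ ℕ₀ ∪ (ℕ₀ \ (-53/8, 23))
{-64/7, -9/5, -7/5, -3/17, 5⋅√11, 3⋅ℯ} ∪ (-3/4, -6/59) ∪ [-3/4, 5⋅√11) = {-64/7, -9/5, -7/5} ∪ [-3/4, 5⋅√11]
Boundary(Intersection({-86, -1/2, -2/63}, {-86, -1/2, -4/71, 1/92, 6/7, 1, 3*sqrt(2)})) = {-86, -1/2}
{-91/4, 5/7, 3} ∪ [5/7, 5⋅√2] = {-91/4} ∪ [5/7, 5⋅√2]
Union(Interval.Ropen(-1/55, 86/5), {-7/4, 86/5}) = Union({-7/4}, Interval(-1/55, 86/5))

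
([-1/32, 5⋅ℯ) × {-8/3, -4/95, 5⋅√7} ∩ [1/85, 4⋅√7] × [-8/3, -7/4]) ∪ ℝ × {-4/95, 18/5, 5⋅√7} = (ℝ × {-4/95, 18/5, 5⋅√7}) ∪ ([1/85, 4⋅√7] × {-8/3})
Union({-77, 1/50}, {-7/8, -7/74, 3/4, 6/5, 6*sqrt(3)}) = {-77, -7/8, -7/74, 1/50, 3/4, 6/5, 6*sqrt(3)}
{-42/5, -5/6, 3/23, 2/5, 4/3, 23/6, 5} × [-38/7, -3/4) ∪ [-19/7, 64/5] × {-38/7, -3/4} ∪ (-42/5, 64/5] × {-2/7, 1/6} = ((-42/5, 64/5] × {-2/7, 1/6}) ∪ ([-19/7, 64/5] × {-38/7, -3/4}) ∪ ({-42/5, -5/6, 3/23, 2/5, 4/3, 23/6, 5} × [-38/7, -3/4))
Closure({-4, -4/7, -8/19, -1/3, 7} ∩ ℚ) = {-4, -4/7, -8/19, -1/3, 7}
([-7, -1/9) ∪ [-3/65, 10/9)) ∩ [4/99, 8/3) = [4/99, 10/9)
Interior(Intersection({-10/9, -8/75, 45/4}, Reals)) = EmptySet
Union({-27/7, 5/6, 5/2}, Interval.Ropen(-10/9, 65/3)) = Union({-27/7}, Interval.Ropen(-10/9, 65/3))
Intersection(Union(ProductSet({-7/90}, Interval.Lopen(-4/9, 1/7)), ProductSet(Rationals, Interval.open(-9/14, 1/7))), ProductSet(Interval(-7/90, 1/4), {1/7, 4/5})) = ProductSet({-7/90}, {1/7})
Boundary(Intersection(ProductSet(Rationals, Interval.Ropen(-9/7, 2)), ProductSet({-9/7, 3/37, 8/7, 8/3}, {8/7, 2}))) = ProductSet({-9/7, 3/37, 8/7, 8/3}, {8/7})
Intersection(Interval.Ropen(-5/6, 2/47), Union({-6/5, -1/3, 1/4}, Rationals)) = Intersection(Interval.Ropen(-5/6, 2/47), Rationals)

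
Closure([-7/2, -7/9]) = [-7/2, -7/9]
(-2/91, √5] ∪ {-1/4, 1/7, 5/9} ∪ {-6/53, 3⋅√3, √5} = {-1/4, -6/53, 3⋅√3} ∪ (-2/91, √5]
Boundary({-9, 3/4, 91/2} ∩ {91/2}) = {91/2}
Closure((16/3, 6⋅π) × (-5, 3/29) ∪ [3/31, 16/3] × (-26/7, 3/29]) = ({16/3, 6⋅π} × [-5, 3/29]) ∪ ([3/31, 16/3] × [-26/7, 3/29]) ∪ ([16/3, 6⋅π] × {-5, 3/29}) ∪ ((16/3, 6⋅π) × (-5, 3/29))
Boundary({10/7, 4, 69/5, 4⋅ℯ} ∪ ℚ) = ℝ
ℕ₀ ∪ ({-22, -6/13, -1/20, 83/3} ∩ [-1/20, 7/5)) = {-1/20} ∪ ℕ₀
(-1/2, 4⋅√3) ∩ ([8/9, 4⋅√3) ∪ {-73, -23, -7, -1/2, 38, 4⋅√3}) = [8/9, 4⋅√3)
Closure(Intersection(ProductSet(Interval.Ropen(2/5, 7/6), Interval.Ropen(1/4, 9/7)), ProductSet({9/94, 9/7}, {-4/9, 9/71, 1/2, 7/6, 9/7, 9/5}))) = EmptySet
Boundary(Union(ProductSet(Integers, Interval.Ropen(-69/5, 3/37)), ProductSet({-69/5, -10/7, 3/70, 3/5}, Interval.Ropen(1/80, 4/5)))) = Union(ProductSet({-69/5, -10/7, 3/70, 3/5}, Interval(1/80, 4/5)), ProductSet(Integers, Interval(-69/5, 3/37)))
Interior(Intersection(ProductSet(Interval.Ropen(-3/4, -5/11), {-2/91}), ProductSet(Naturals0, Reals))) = EmptySet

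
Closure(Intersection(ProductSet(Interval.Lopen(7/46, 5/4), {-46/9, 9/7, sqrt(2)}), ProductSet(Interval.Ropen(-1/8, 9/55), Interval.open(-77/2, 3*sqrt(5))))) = ProductSet(Interval(7/46, 9/55), {-46/9, 9/7, sqrt(2)})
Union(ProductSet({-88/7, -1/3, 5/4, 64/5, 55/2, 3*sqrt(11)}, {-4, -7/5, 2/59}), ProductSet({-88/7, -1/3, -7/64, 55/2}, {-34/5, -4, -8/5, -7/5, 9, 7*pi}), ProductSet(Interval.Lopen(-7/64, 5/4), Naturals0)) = Union(ProductSet({-88/7, -1/3, -7/64, 55/2}, {-34/5, -4, -8/5, -7/5, 9, 7*pi}), ProductSet({-88/7, -1/3, 5/4, 64/5, 55/2, 3*sqrt(11)}, {-4, -7/5, 2/59}), ProductSet(Interval.Lopen(-7/64, 5/4), Naturals0))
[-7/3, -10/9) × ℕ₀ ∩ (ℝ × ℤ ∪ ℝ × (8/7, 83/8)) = [-7/3, -10/9) × (ℕ₀ ∪ {2, 3, …, 10})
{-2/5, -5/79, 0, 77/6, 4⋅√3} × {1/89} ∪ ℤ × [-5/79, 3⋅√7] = (ℤ × [-5/79, 3⋅√7]) ∪ ({-2/5, -5/79, 0, 77/6, 4⋅√3} × {1/89})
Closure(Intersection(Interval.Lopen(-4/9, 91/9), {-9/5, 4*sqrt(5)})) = {4*sqrt(5)}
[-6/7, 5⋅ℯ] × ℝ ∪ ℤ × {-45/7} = (ℤ × {-45/7}) ∪ ([-6/7, 5⋅ℯ] × ℝ)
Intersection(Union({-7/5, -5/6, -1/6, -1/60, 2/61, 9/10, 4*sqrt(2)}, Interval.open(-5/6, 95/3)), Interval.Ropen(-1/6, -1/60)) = Interval.Ropen(-1/6, -1/60)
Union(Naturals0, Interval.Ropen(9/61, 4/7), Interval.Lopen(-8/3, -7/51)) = Union(Interval.Lopen(-8/3, -7/51), Interval.Ropen(9/61, 4/7), Naturals0)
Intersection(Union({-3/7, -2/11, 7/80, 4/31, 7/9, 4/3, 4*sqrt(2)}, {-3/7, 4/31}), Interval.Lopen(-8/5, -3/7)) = {-3/7}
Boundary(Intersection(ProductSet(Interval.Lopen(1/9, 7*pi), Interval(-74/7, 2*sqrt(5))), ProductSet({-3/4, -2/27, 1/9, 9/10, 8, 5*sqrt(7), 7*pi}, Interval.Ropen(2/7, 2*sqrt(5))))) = ProductSet({9/10, 8, 5*sqrt(7), 7*pi}, Interval(2/7, 2*sqrt(5)))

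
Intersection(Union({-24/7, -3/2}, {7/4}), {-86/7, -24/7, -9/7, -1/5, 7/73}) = {-24/7}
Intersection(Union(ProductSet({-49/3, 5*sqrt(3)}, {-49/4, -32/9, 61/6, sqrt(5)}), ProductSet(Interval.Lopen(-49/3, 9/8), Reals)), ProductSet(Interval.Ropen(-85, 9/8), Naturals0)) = ProductSet(Interval.open(-49/3, 9/8), Naturals0)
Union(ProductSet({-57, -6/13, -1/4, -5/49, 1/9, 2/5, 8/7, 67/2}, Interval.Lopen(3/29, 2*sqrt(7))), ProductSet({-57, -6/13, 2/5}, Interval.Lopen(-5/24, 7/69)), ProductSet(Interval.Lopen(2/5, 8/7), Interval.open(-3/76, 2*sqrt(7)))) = Union(ProductSet({-57, -6/13, 2/5}, Interval.Lopen(-5/24, 7/69)), ProductSet({-57, -6/13, -1/4, -5/49, 1/9, 2/5, 8/7, 67/2}, Interval.Lopen(3/29, 2*sqrt(7))), ProductSet(Interval.Lopen(2/5, 8/7), Interval.open(-3/76, 2*sqrt(7))))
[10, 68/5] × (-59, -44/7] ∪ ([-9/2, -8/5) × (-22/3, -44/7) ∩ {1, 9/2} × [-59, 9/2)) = [10, 68/5] × (-59, -44/7]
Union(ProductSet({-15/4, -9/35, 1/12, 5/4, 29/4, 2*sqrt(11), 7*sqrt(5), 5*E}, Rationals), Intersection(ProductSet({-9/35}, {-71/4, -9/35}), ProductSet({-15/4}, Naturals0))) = ProductSet({-15/4, -9/35, 1/12, 5/4, 29/4, 2*sqrt(11), 7*sqrt(5), 5*E}, Rationals)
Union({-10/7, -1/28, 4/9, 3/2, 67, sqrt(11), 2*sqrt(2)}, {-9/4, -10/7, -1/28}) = {-9/4, -10/7, -1/28, 4/9, 3/2, 67, sqrt(11), 2*sqrt(2)}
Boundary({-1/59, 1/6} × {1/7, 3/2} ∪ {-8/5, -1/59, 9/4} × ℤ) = ({-8/5, -1/59, 9/4} × ℤ) ∪ ({-1/59, 1/6} × {1/7, 3/2})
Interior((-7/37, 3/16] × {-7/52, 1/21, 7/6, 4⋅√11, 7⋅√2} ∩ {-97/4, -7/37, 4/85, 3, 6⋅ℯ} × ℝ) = ∅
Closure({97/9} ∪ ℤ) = ℤ ∪ {97/9}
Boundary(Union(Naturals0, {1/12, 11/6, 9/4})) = Union({1/12, 11/6, 9/4}, Naturals0)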